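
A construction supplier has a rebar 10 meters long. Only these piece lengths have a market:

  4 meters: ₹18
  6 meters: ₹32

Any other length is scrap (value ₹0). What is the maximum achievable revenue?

50

Consider every possible first cut. r[k] is the best of p[i]+r[k−i] over all sellable i≤k.
r[1] = 0
r[2] = 0
r[3] = 0
r[4] = 18
r[5] = 18
r[6] = 32
r[7] = 32
r[8] = 36  (first piece 4, then r[4]=18)
r[9] = 36
r[10] = 50  (first piece 4, then r[6]=32)
One optimal cutting: 6 + 4 → ₹50.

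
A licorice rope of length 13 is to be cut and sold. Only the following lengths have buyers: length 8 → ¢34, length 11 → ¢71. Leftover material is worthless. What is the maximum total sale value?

71

Build best[k] bottom-up: best[k] = max over allowed piece i of (p[i] + best[k−i]).
best[1] = 0
best[2] = 0
best[3] = 0
best[4] = 0
best[5] = 0
best[6] = 0
best[7] = 0
best[8] = 34
best[9] = 34
best[10] = 34
best[11] = max(34+0, 71+0) = 71
best[12] = max(34+0, 71+0) = 71
best[13] = max(34+0, 71+0) = 71
One optimal cutting: pieces 11 with 2 cm of scrap → ¢71.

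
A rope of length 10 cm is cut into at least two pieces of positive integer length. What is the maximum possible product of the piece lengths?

36

Define P[k] = max over 1≤i<k of i · max(k−i, P[k−i]); the inner max lets the remainder stay uncut if that's better.
P[2] = 1×max(1,0) = 1×1 = 1
P[3] = 1×max(2,1) = 1×2 = 2
P[4] = 2×max(2,1) = 2×2 = 4
P[5] = 2×max(3,2) = 2×3 = 6
P[6] = 3×max(3,2) = 3×3 = 9
P[7] = 2×max(5,6) = 2×6 = 12
P[8] = 2×max(6,9) = 2×9 = 18
P[9] = 3×max(6,9) = 3×9 = 27
P[10] = 2×max(8,18) = 2×18 = 36
One optimal split: 3 + 3 + 2 + 2; product 3×3×2×2 = 36.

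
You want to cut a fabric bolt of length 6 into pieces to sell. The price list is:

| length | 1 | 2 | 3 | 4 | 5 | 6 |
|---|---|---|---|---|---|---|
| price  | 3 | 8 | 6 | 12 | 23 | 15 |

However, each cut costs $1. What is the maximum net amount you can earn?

25

Consider every possible first cut. net[k] is the best of p[i]+net[k−i] over all sellable i≤k, charging 1 whenever i<k.
net[1] = 3
net[2] = max(3+3-1, 8+0) = 8
net[3] = max(3+8-1, 8+3-1, 6+0) = 10
net[4] = max(3+10-1, 8+8-1, 6+3-1, 12+0) = 15
net[5] = max(3+15-1, 8+10-1, 6+8-1, 12+3-1, 23+0) = 23
net[6] = max(3+23-1, 8+15-1, 6+10-1, 12+8-1, 23+3-1, 15+0) = 25
One optimal plan: pieces 5 + 1 (1 cut) → $26 − $1 = $25.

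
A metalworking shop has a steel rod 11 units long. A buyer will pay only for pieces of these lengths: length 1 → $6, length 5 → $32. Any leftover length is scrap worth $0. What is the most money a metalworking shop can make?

Build best[k] bottom-up: best[k] = max over allowed piece i of (p[i] + best[k−i]).
best[1] = 6
best[2] = 12  (first piece 1, then best[1]=6)
best[3] = 18  (first piece 1, then best[2]=12)
best[4] = 24  (first piece 1, then best[3]=18)
best[5] = max(6+24, 32+0) = 32
best[6] = max(6+32, 32+6) = 38
best[7] = max(6+38, 32+12) = 44
best[8] = max(6+44, 32+18) = 50
best[9] = max(6+50, 32+24) = 56
best[10] = max(6+56, 32+32) = 64
best[11] = max(6+64, 32+38) = 70
One optimal cutting: 5 + 5 + 1 → $70.

70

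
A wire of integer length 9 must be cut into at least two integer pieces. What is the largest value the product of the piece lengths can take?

27

Let m[k] be the best product for length k (with at least one cut). For each first piece i, the rest contributes max(k−i, m[k−i]).
m[2] = 1*max(1,0) = 1*1 = 1
m[3] = max(1*2, 2*1) = 2
m[4] = max(1*3, 2*2, 3*1) = 4
m[5] = max(1*4, 2*3, 3*2, 4*1) = 6
m[6] = max(1*6, 2*4, 3*3, 4*2, 5*1) = 9
m[7] = max(1*9, 2*6, 3*4, 4*3, 5*2, 6*1) = 12
m[8] = max(1*12, 2*9, 3*6, …, 6*2, 7*1) = 18
m[9] = max(1*18, 2*12, 3*9, …, 7*2, 8*1) = 27
One optimal split: 3 + 3 + 3; product 3*3*3 = 27.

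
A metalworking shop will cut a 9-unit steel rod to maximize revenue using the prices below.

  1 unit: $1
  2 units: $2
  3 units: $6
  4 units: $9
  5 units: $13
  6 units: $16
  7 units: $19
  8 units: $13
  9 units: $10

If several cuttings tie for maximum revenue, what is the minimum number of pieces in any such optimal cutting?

Let r[k] be the best obtainable value from length k. For each k, try every first piece i and keep the best of price[i] + r[k−i].
r[1] = 1
r[2] = max(1+1, 2+0) = 2
r[3] = max(1+2, 2+1, 6+0) = 6
r[4] = max(1+6, 2+2, 6+1, 9+0) = 9
r[5] = max(1+9, 2+6, 6+2, 9+1, 13+0) = 13
r[6] = max(1+13, 2+9, 6+6, 9+2, 13+1, 16+0) = 16
r[7] = max(1+16, 2+13, 6+9, …, 16+1, 19+0) = 19
r[8] = max(1+19, 2+16, 6+13, …, 19+1, 13+0) = 20
r[9] = max(1+20, 2+19, 6+16, …, 13+1, 10+0) = 22
Maximum revenue is $22.
Now minimize piece count subject to staying optimal: for each k, pieces[k] = 1 + min over i with p[i]+r[k−i]=r[k] of pieces[k−i].
pieces[6] = 1
pieces[7] = 1
pieces[8] = 2
pieces[9] = 2

2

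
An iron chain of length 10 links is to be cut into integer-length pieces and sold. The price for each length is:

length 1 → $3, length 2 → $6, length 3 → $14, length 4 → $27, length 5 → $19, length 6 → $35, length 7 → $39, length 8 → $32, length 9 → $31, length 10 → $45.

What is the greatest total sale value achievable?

Let R[k] be the best obtainable value from length k. For each k, try every first piece i and keep the best of price[i] + R[k−i].
R[1] = 3
R[2] = max(3+3, 6+0) = 6
R[3] = max(3+6, 6+3, 14+0) = 14
R[4] = max(3+14, 6+6, 14+3, 27+0) = 27
R[5] = max(3+27, 6+14, 14+6, 27+3, 19+0) = 30
R[6] = max(3+30, 6+27, 14+14, 27+6, 19+3, 35+0) = 35
R[7] = max(3+35, 6+30, 14+27, …, 35+3, 39+0) = 41
R[8] = max(3+41, 6+35, 14+30, …, 39+3, 32+0) = 54
R[9] = max(3+54, 6+41, 14+35, …, 32+3, 31+0) = 57
R[10] = max(3+57, 6+54, 14+41, …, 31+3, 45+0) = 62
One optimal cutting: 6 + 4 → $35 + $27 = $62.

62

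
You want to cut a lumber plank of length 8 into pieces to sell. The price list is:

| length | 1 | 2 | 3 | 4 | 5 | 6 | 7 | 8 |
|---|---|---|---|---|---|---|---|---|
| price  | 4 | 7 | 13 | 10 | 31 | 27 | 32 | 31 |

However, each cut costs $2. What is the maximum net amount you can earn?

Let r[k] be the best obtainable value from length k. For each k, try every first piece i and keep the best of price[i] + r[k−i] minus the 2 cut fee when i<k.
r[1] = 4
r[2] = max(4+4-2, 7+0) = 7
r[3] = max(4+7-2, 7+4-2, 13+0) = 13
r[4] = max(4+13-2, 7+7-2, 13+4-2, 10+0) = 15
r[5] = max(4+15-2, 7+13-2, 13+7-2, 10+4-2, 31+0) = 31
r[6] = max(4+31-2, 7+15-2, 13+13-2, 10+7-2, 31+4-2, 27+0) = 33
r[7] = max(4+33-2, 7+31-2, 13+15-2, …, 27+4-2, 32+0) = 36
r[8] = max(4+36-2, 7+33-2, 13+31-2, …, 32+4-2, 31+0) = 42
One optimal plan: pieces 5 + 3 (1 cut) → $44 − $2 = $42.

42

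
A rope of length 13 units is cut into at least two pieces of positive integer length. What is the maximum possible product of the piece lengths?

Let g[k] be the best product for length k (with at least one cut). For each first piece i, the rest contributes max(k−i, g[k−i]).
g[2] = 1×max(1,0) = 1×1 = 1
g[3] = max(1×2, 2×1) = 2
g[4] = max(1×3, 2×2, 3×1) = 4
g[5] = max(1×4, 2×3, 3×2, 4×1) = 6
g[6] = max(1×6, 2×4, 3×3, 4×2, 5×1) = 9
g[7] = max(1×9, 2×6, 3×4, 4×3, 5×2, 6×1) = 12
g[8] = max(1×12, 2×9, 3×6, …, 6×2, 7×1) = 18
g[9] = max(1×18, 2×12, 3×9, …, 7×2, 8×1) = 27
g[10] = max(1×27, 2×18, 3×12, …, 8×2, 9×1) = 36
g[11] = max(1×36, 2×27, 3×18, …, 9×2, 10×1) = 54
g[12] = max(1×54, 2×36, 3×27, …, 10×2, 11×1) = 81
g[13] = max(1×81, 2×54, 3×36, …, 11×2, 12×1) = 108
One optimal split: 3 + 3 + 3 + 2 + 2; product 3×3×3×2×2 = 108.

108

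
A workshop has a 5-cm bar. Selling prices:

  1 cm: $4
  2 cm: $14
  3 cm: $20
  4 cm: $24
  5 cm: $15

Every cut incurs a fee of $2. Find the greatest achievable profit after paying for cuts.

32

Let net[k] be the best obtainable value from length k. For each k, try every first piece i and keep the best of price[i] + net[k−i] minus the 2 cut fee when i<k.
net[1] = 4
net[2] = max(4+4-2, 14+0) = 14
net[3] = max(4+14-2, 14+4-2, 20+0) = 20
net[4] = max(4+20-2, 14+14-2, 20+4-2, 24+0) = 26
net[5] = max(4+26-2, 14+20-2, 20+14-2, 24+4-2, 15+0) = 32
One optimal plan: pieces 3 + 2 (1 cut) → $34 − $2 = $32.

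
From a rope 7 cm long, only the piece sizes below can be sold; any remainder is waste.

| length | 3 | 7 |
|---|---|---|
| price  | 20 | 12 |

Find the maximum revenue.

Consider every possible first cut. f[k] is the best of p[i]+f[k−i] over all sellable i≤k.
f[1] = 0
f[2] = 0
f[3] = 20
f[4] = 20
f[5] = 20
f[6] = 40  (first piece 3, then f[3]=20)
f[7] = max(20+20, 12+0) = 40
One optimal cutting: pieces 3 + 3 with 1 cm of scrap → 40.

40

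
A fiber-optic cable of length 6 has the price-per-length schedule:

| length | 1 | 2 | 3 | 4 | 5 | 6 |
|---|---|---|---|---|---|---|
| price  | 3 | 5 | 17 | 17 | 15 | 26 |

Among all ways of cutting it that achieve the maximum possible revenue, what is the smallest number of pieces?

2

Build r[k] bottom-up: r[k] = max over allowed piece i of (p[i] + r[k−i]).
r[1] = 3
r[2] = max(3+3, 5+0) = 6
r[3] = max(3+6, 5+3, 17+0) = 17
r[4] = max(3+17, 5+6, 17+3, 17+0) = 20
r[5] = max(3+20, 5+17, 17+6, 17+3, 15+0) = 23
r[6] = max(3+23, 5+20, 17+17, 17+6, 15+3, 26+0) = 34
Maximum revenue is $34.
Now minimize piece count subject to staying optimal: for each k, pieces[k] = 1 + min over i with p[i]+r[k−i]=r[k] of pieces[k−i].
pieces[3] = 1
pieces[4] = 2
pieces[5] = 3
pieces[6] = 2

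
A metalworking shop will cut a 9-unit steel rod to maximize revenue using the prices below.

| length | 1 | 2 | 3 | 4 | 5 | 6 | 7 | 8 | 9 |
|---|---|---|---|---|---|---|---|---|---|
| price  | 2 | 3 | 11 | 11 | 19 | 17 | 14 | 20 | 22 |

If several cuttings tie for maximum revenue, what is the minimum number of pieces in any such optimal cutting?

3

Let r[k] be the best obtainable value from length k. For each k, try every first piece i and keep the best of price[i] + r[k−i].
r[1] = 2
r[2] = max(2+2, 3+0) = 4
r[3] = max(2+4, 3+2, 11+0) = 11
r[4] = max(2+11, 3+4, 11+2, 11+0) = 13
r[5] = max(2+13, 3+11, 11+4, 11+2, 19+0) = 19
r[6] = max(2+19, 3+13, 11+11, 11+4, 19+2, 17+0) = 22
r[7] = max(2+22, 3+19, 11+13, …, 17+2, 14+0) = 24
r[8] = max(2+24, 3+22, 11+19, …, 14+2, 20+0) = 30
r[9] = max(2+30, 3+24, 11+22, …, 20+2, 22+0) = 33
Maximum revenue is $33.
Now minimize piece count subject to staying optimal: for each k, pieces[k] = 1 + min over i with p[i]+r[k−i]=r[k] of pieces[k−i].
pieces[6] = 2
pieces[7] = 3
pieces[8] = 2
pieces[9] = 3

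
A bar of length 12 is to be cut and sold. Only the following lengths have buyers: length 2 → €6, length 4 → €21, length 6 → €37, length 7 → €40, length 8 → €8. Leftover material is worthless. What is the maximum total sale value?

74

Build r[k] bottom-up: r[k] = max over allowed piece i of (p[i] + r[k−i]).
r[1] = 0
r[2] = 6
r[3] = 6
r[4] = 21
r[5] = 21
r[6] = 37
r[7] = 40
r[8] = 43  (first piece 2, then r[6]=37)
r[9] = 46  (first piece 2, then r[7]=40)
r[10] = 58  (first piece 4, then r[6]=37)
r[11] = 61  (first piece 4, then r[7]=40)
r[12] = 74  (first piece 6, then r[6]=37)
One optimal cutting: 6 + 6 → €74.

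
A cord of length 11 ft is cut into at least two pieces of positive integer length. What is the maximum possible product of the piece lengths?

54

Define prod[k] = max over 1≤i<k of i · max(k−i, prod[k−i]); the inner max lets the remainder stay uncut if that's better.
Small cases: prod[2]=1, prod[3]=2, prod[4]=4.
prod[5] = 2×max(3,2) = 2×3 = 6
prod[6] = 3×max(3,2) = 3×3 = 9
prod[7] = 2×max(5,6) = 2×6 = 12
prod[8] = 2×max(6,9) = 2×9 = 18
prod[9] = 3×max(6,9) = 3×9 = 27
prod[10] = 2×max(8,18) = 2×18 = 36
prod[11] = 2×max(9,27) = 2×27 = 54
One optimal split: 3 + 3 + 3 + 2; product 3×3×3×2 = 54.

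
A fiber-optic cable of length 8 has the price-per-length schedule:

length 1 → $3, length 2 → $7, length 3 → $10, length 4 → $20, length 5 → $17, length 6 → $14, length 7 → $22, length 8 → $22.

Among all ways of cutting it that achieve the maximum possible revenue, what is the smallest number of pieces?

Consider every possible first cut. r[k] is the best of p[i]+r[k−i] over all sellable i≤k.
r[1] = 3
r[2] = 7
r[3] = 10  (first piece 1, then r[2]=7)
r[4] = 20
r[5] = 23  (first piece 1, then r[4]=20)
r[6] = 27  (first piece 2, then r[4]=20)
r[7] = 30  (first piece 1, then r[6]=27)
r[8] = 40  (first piece 4, then r[4]=20)
Maximum revenue is $40.
Now minimize piece count subject to staying optimal: for each k, pieces[k] = 1 + min over i with p[i]+r[k−i]=r[k] of pieces[k−i].
pieces[5] = 2
pieces[6] = 2
pieces[7] = 2
pieces[8] = 2

2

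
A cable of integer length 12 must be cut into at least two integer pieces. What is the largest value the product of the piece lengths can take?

81

Fill m[k] for k=2..12: at each k try every first piece i and multiply by the better of (k−i) uncut or m[k−i].
m[2] = 1*max(1,0) = 1*1 = 1
m[3] = max(1*2, 2*1) = 2
m[4] = max(1*3, 2*2, 3*1) = 4
m[5] = max(1*4, 2*3, 3*2, 4*1) = 6
m[6] = max(1*6, 2*4, 3*3, 4*2, 5*1) = 9
m[7] = max(1*9, 2*6, 3*4, 4*3, 5*2, 6*1) = 12
m[8] = max(1*12, 2*9, 3*6, …, 6*2, 7*1) = 18
m[9] = max(1*18, 2*12, 3*9, …, 7*2, 8*1) = 27
m[10] = max(1*27, 2*18, 3*12, …, 8*2, 9*1) = 36
m[11] = max(1*36, 2*27, 3*18, …, 9*2, 10*1) = 54
m[12] = max(1*54, 2*36, 3*27, …, 10*2, 11*1) = 81
One optimal split: 3 + 3 + 3 + 3; product 3*3*3*3 = 81.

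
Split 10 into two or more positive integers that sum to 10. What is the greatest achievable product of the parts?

Fill P[k] for k=2..10: at each k try every first piece i and multiply by the better of (k−i) uncut or P[k−i].
P[2] = 1*max(1,0) = 1*1 = 1
P[3] = max(1*2, 2*1) = 2
P[4] = max(1*3, 2*2, 3*1) = 4
P[5] = max(1*4, 2*3, 3*2, 4*1) = 6
P[6] = max(1*6, 2*4, 3*3, 4*2, 5*1) = 9
P[7] = max(1*9, 2*6, 3*4, 4*3, 5*2, 6*1) = 12
P[8] = max(1*12, 2*9, 3*6, …, 6*2, 7*1) = 18
P[9] = max(1*18, 2*12, 3*9, …, 7*2, 8*1) = 27
P[10] = max(1*27, 2*18, 3*12, …, 8*2, 9*1) = 36
One optimal split: 3 + 3 + 2 + 2; product 3*3*2*2 = 36.

36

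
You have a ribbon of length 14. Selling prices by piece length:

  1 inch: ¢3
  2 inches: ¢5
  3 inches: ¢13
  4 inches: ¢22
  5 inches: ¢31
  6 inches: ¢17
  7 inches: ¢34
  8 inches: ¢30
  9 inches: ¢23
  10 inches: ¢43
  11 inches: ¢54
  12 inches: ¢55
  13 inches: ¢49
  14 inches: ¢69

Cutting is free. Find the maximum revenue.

84

Consider every possible first cut. r[k] is the best of p[i]+r[k−i] over all sellable i≤k.
r[1] = 3
r[2] = max(3+3, 5+0) = 6
r[3] = max(3+6, 5+3, 13+0) = 13
r[4] = max(3+13, 5+6, 13+3, 22+0) = 22
r[5] = max(3+22, 5+13, 13+6, 22+3, 31+0) = 31
r[6] = max(3+31, 5+22, 13+13, 22+6, 31+3, 17+0) = 34
r[7] = max(3+34, 5+31, 13+22, …, 17+3, 34+0) = 37
r[8] = max(3+37, 5+34, 13+31, …, 34+3, 30+0) = 44
r[9] = max(3+44, 5+37, 13+34, …, 30+3, 23+0) = 53
r[10] = max(3+53, 5+44, 13+37, …, 23+3, 43+0) = 62
r[11] = max(3+62, 5+53, 13+44, …, 43+3, 54+0) = 65
r[12] = max(3+65, 5+62, 13+53, …, 54+3, 55+0) = 68
r[13] = max(3+68, 5+65, 13+62, …, 55+3, 49+0) = 75
r[14] = max(3+75, 5+68, 13+65, …, 49+3, 69+0) = 84
One optimal cutting: 5 + 5 + 4 → ¢31 + ¢31 + ¢22 = ¢84.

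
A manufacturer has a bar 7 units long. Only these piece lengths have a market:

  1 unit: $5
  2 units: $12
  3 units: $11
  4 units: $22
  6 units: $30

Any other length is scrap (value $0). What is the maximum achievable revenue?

41

Build f[k] bottom-up: f[k] = max over allowed piece i of (p[i] + f[k−i]).
f[1] = 5
f[2] = max(5+5, 12+0) = 12
f[3] = max(5+12, 12+5, 11+0) = 17
f[4] = max(5+17, 12+12, 11+5, 22+0) = 24
f[5] = max(5+24, 12+17, 11+12, 22+5) = 29
f[6] = max(5+29, 12+24, 11+17, 22+12, 30+0) = 36
f[7] = max(5+36, 12+29, 11+24, 22+17, 30+5) = 41
One optimal cutting: 2 + 2 + 2 + 1 → $41.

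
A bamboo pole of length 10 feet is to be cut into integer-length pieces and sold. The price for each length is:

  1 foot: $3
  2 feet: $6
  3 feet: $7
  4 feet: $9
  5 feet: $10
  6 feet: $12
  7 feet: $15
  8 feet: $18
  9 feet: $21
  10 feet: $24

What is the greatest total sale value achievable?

30

Let R[k] be the best obtainable value from length k. For each k, try every first piece i and keep the best of price[i] + R[k−i].
R[1] = 3
R[2] = max(3+3, 6+0) = 6
R[3] = max(3+6, 6+3, 7+0) = 9
R[4] = max(3+9, 6+6, 7+3, 9+0) = 12
R[5] = max(3+12, 6+9, 7+6, 9+3, 10+0) = 15
R[6] = max(3+15, 6+12, 7+9, 9+6, 10+3, 12+0) = 18
R[7] = max(3+18, 6+15, 7+12, …, 12+3, 15+0) = 21
R[8] = max(3+21, 6+18, 7+15, …, 15+3, 18+0) = 24
R[9] = max(3+24, 6+21, 7+18, …, 18+3, 21+0) = 27
R[10] = max(3+27, 6+24, 7+21, …, 21+3, 24+0) = 30
One optimal cutting: 1 + 1 + 1 + 1 + 1 + 1 + 1 + 1 + 1 + 1 → $3 + $3 + $3 + $3 + $3 + $3 + $3 + $3 + $3 + $3 = $30.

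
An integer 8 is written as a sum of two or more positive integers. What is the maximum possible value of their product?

18

Let P[k] be the best product for length k (with at least one cut). For each first piece i, the rest contributes max(k−i, P[k−i]).
Small cases: P[2]=1, P[3]=2.
P[4] = 2*max(2,1) = 2*2 = 4
P[5] = 2*max(3,2) = 2*3 = 6
P[6] = 3*max(3,2) = 3*3 = 9
P[7] = 2*max(5,6) = 2*6 = 12
P[8] = 2*max(6,9) = 2*9 = 18
One optimal split: 3 + 3 + 2; product 3*3*2 = 18.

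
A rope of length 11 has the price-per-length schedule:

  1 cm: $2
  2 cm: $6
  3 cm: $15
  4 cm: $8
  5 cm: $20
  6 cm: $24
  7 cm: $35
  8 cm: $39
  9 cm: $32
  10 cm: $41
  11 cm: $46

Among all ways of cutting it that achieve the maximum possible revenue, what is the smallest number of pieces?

Build r[k] bottom-up: r[k] = max over allowed piece i of (p[i] + r[k−i]).
r[1] = 2
r[2] = 6
r[3] = 15
r[4] = 17  (first piece 1, then r[3]=15)
r[5] = 21  (first piece 2, then r[3]=15)
r[6] = 30  (first piece 3, then r[3]=15)
r[7] = 35
r[8] = 39
r[9] = 45  (first piece 3, then r[6]=30)
r[10] = 50  (first piece 3, then r[7]=35)
r[11] = 54  (first piece 3, then r[8]=39)
Maximum revenue is $54.
Now minimize piece count subject to staying optimal: for each k, pieces[k] = 1 + min over i with p[i]+r[k−i]=r[k] of pieces[k−i].
pieces[8] = 1
pieces[9] = 3
pieces[10] = 2
pieces[11] = 2

2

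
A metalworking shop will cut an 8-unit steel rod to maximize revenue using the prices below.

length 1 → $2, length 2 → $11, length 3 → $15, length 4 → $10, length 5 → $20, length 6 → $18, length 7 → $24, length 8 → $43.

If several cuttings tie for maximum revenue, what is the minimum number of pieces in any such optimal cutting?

Consider every possible first cut. r[k] is the best of p[i]+r[k−i] over all sellable i≤k.
r[1] = 2
r[2] = 11
r[3] = 15
r[4] = 22  (first piece 2, then r[2]=11)
r[5] = 26  (first piece 2, then r[3]=15)
r[6] = 33  (first piece 2, then r[4]=22)
r[7] = 37  (first piece 2, then r[5]=26)
r[8] = 44  (first piece 2, then r[6]=33)
Maximum revenue is $44.
Now minimize piece count subject to staying optimal: for each k, pieces[k] = 1 + min over i with p[i]+r[k−i]=r[k] of pieces[k−i].
pieces[5] = 2
pieces[6] = 3
pieces[7] = 3
pieces[8] = 4

4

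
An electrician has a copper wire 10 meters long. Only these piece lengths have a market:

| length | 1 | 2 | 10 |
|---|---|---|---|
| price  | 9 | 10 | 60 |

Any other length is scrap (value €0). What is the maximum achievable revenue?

Consider every possible first cut. f[k] is the best of p[i]+f[k−i] over all sellable i≤k.
f[1] = 9
f[2] = max(9+9, 10+0) = 18
f[3] = max(9+18, 10+9) = 27
f[4] = max(9+27, 10+18) = 36
f[5] = max(9+36, 10+27) = 45
f[6] = max(9+45, 10+36) = 54
f[7] = max(9+54, 10+45) = 63
f[8] = max(9+63, 10+54) = 72
f[9] = max(9+72, 10+63) = 81
f[10] = max(9+81, 10+72, 60+0) = 90
One optimal cutting: 1 + 1 + 1 + 1 + 1 + 1 + 1 + 1 + 1 + 1 → €90.

90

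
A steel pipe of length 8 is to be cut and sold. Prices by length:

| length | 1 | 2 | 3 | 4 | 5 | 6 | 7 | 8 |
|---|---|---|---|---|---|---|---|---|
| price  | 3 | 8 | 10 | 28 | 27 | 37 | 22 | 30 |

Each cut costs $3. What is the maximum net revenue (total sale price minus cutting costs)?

53

Build v[k] bottom-up: v[k] = max over allowed piece i of (p[i] + v[k−i]) − 3 per cut.
v[1] = 3
v[2] = 8
v[3] = 10
v[4] = 28
v[5] = 28  (first piece 1, then v[4]=28)
v[6] = 37
v[7] = 37  (first piece 1, then v[6]=37)
v[8] = 53  (first piece 4, then v[4]=28)
One optimal plan: pieces 4 + 4 (1 cut) → $56 − $3 = $53.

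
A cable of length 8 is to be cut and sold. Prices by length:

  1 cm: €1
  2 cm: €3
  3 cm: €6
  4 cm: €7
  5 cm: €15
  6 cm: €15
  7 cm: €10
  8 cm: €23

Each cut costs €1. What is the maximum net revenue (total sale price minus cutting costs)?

23

Consider every possible first cut. net[k] is the best of p[i]+net[k−i] over all sellable i≤k, charging 1 whenever i<k.
net[1] = 1
net[2] = max(1+1-1, 3+0) = 3
net[3] = max(1+3-1, 3+1-1, 6+0) = 6
net[4] = max(1+6-1, 3+3-1, 6+1-1, 7+0) = 7
net[5] = max(1+7-1, 3+6-1, 6+3-1, 7+1-1, 15+0) = 15
net[6] = max(1+15-1, 3+7-1, 6+6-1, 7+3-1, 15+1-1, 15+0) = 15
net[7] = max(1+15-1, 3+15-1, 6+7-1, …, 15+1-1, 10+0) = 17
net[8] = max(1+17-1, 3+15-1, 6+15-1, …, 10+1-1, 23+0) = 23
Best is to make no cuts and sell whole for €23.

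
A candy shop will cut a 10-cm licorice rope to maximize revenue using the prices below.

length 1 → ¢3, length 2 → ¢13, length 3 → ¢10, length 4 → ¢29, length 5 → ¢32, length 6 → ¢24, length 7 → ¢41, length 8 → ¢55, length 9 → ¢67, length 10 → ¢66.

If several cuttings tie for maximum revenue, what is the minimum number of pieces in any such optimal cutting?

Consider every possible first cut. r[k] is the best of p[i]+r[k−i] over all sellable i≤k.
r[1] = 3
r[2] = 13
r[3] = 16  (first piece 1, then r[2]=13)
r[4] = 29
r[5] = 32  (first piece 1, then r[4]=29)
r[6] = 42  (first piece 2, then r[4]=29)
r[7] = 45  (first piece 1, then r[6]=42)
r[8] = 58  (first piece 4, then r[4]=29)
r[9] = 67
r[10] = 71  (first piece 2, then r[8]=58)
Maximum revenue is ¢71.
Now minimize piece count subject to staying optimal: for each k, pieces[k] = 1 + min over i with p[i]+r[k−i]=r[k] of pieces[k−i].
pieces[7] = 2
pieces[8] = 2
pieces[9] = 1
pieces[10] = 3

3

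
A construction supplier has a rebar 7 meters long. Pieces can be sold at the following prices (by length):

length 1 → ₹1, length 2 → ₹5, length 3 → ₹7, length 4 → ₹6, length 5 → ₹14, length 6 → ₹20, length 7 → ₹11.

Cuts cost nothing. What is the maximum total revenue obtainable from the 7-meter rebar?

Consider every possible first cut. R[k] is the best of p[i]+R[k−i] over all sellable i≤k.
R[1] = 1
R[2] = 5
R[3] = 7
R[4] = 10  (first piece 2, then R[2]=5)
R[5] = 14
R[6] = 20
R[7] = 21  (first piece 1, then R[6]=20)
One optimal cutting: 6 + 1 → ₹20 + ₹1 = ₹21.

21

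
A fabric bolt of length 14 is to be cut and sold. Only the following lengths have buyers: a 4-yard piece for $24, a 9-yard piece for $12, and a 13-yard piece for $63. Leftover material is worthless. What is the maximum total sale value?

72

Let best[k] be the best obtainable value from length k. For each k, try every first piece i and keep the best of price[i] + best[k−i].
best[1] = 0
best[2] = 0
best[3] = 0
best[4] = 24
best[5] = 24
best[6] = 24
best[7] = 24
best[8] = 48  (first piece 4, then best[4]=24)
best[9] = max(24+24, 12+0) = 48
best[10] = max(24+24, 12+0) = 48
best[11] = max(24+24, 12+0) = 48
best[12] = max(24+48, 12+0) = 72
best[13] = max(24+48, 12+24, 63+0) = 72
best[14] = max(24+48, 12+24, 63+0) = 72
One optimal cutting: pieces 4 + 4 + 4 with 2 yards of scrap → $72.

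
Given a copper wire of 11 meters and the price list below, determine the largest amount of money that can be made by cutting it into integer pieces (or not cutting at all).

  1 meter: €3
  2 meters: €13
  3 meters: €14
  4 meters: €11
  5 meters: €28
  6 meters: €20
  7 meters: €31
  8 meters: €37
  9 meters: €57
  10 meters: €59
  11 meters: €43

Let r[k] be the best obtainable value from length k. For each k, try every first piece i and keep the best of price[i] + r[k−i].
r[1] = 3
r[2] = 13
r[3] = 16  (first piece 1, then r[2]=13)
r[4] = 26  (first piece 2, then r[2]=13)
r[5] = 29  (first piece 1, then r[4]=26)
r[6] = 39  (first piece 2, then r[4]=26)
r[7] = 42  (first piece 1, then r[6]=39)
r[8] = 52  (first piece 2, then r[6]=39)
r[9] = 57
r[10] = 65  (first piece 2, then r[8]=52)
r[11] = 70  (first piece 2, then r[9]=57)
One optimal cutting: 9 + 2 → €57 + €13 = €70.

70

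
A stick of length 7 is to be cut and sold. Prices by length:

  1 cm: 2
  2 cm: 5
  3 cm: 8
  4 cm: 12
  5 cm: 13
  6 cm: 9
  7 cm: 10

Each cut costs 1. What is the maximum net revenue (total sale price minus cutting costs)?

19

Consider every possible first cut. r[k] is the best of p[i]+r[k−i] over all sellable i≤k, charging 1 whenever i<k.
r[1] = 2
r[2] = 5
r[3] = 8
r[4] = 12
r[5] = 13  (first piece 1, then r[4]=12)
r[6] = 16  (first piece 2, then r[4]=12)
r[7] = 19  (first piece 3, then r[4]=12)
One optimal plan: pieces 4 + 3 (1 cut) → 20 − 1 = 19.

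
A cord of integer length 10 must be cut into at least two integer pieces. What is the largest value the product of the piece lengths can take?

Define g[k] = max over 1≤i<k of i · max(k−i, g[k−i]); the inner max lets the remainder stay uncut if that's better.
Small cases: g[2]=1, g[3]=2.
g[4] = 2·max(2,1) = 2·2 = 4
g[5] = 2·max(3,2) = 2·3 = 6
g[6] = 3·max(3,2) = 3·3 = 9
g[7] = 2·max(5,6) = 2·6 = 12
g[8] = 2·max(6,9) = 2·9 = 18
g[9] = 3·max(6,9) = 3·9 = 27
g[10] = 2·max(8,18) = 2·18 = 36
One optimal split: 3 + 3 + 2 + 2; product 3·3·2·2 = 36.

36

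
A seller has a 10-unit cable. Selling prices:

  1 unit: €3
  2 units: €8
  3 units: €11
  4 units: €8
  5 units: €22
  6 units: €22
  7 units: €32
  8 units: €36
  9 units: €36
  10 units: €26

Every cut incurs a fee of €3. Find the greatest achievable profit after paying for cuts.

41

Let v[k] be the best obtainable value from length k. For each k, try every first piece i and keep the best of price[i] + v[k−i] minus the 3 cut fee when i<k.
v[1] = 3
v[2] = max(3+3-3, 8+0) = 8
v[3] = max(3+8-3, 8+3-3, 11+0) = 11
v[4] = max(3+11-3, 8+8-3, 11+3-3, 8+0) = 13
v[5] = max(3+13-3, 8+11-3, 11+8-3, 8+3-3, 22+0) = 22
v[6] = max(3+22-3, 8+13-3, 11+11-3, 8+8-3, 22+3-3, 22+0) = 22
v[7] = max(3+22-3, 8+22-3, 11+13-3, …, 22+3-3, 32+0) = 32
v[8] = max(3+32-3, 8+22-3, 11+22-3, …, 32+3-3, 36+0) = 36
v[9] = max(3+36-3, 8+32-3, 11+22-3, …, 36+3-3, 36+0) = 37
v[10] = max(3+37-3, 8+36-3, 11+32-3, …, 36+3-3, 26+0) = 41
One optimal plan: pieces 8 + 2 (1 cut) → €44 − €3 = €41.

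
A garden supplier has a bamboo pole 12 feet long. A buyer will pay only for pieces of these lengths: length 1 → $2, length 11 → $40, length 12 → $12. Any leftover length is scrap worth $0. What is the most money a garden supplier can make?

42

Build best[k] bottom-up: best[k] = max over allowed piece i of (p[i] + best[k−i]).
best[1] = 2
best[2] = 4  (first piece 1, then best[1]=2)
best[3] = 6  (first piece 1, then best[2]=4)
best[4] = 8  (first piece 1, then best[3]=6)
best[5] = 10  (first piece 1, then best[4]=8)
best[6] = 12  (first piece 1, then best[5]=10)
best[7] = 14  (first piece 1, then best[6]=12)
best[8] = 16  (first piece 1, then best[7]=14)
best[9] = 18  (first piece 1, then best[8]=16)
best[10] = 20  (first piece 1, then best[9]=18)
best[11] = max(2+20, 40+0) = 40
best[12] = max(2+40, 40+2, 12+0) = 42
One optimal cutting: 11 + 1 → $42.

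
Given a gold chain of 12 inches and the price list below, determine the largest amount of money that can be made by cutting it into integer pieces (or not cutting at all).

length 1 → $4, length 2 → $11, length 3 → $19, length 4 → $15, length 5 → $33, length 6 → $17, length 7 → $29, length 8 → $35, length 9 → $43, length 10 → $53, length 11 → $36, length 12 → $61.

Build r[k] bottom-up: r[k] = max over allowed piece i of (p[i] + r[k−i]).
r[1] = 4
r[2] = 11
r[3] = 19
r[4] = 23  (first piece 1, then r[3]=19)
r[5] = 33
r[6] = 38  (first piece 3, then r[3]=19)
r[7] = 44  (first piece 2, then r[5]=33)
r[8] = 52  (first piece 3, then r[5]=33)
r[9] = 57  (first piece 3, then r[6]=38)
r[10] = 66  (first piece 5, then r[5]=33)
r[11] = 71  (first piece 3, then r[8]=52)
r[12] = 77  (first piece 2, then r[10]=66)
One optimal cutting: 5 + 5 + 2 → $33 + $33 + $11 = $77.

77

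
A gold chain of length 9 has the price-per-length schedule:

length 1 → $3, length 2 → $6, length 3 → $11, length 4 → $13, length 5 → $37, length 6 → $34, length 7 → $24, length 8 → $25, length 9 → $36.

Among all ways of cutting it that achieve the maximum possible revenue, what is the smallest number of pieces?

3

Consider every possible first cut. r[k] is the best of p[i]+r[k−i] over all sellable i≤k.
r[1] = 3
r[2] = max(3+3, 6+0) = 6
r[3] = max(3+6, 6+3, 11+0) = 11
r[4] = max(3+11, 6+6, 11+3, 13+0) = 14
r[5] = max(3+14, 6+11, 11+6, 13+3, 37+0) = 37
r[6] = max(3+37, 6+14, 11+11, 13+6, 37+3, 34+0) = 40
r[7] = max(3+40, 6+37, 11+14, …, 34+3, 24+0) = 43
r[8] = max(3+43, 6+40, 11+37, …, 24+3, 25+0) = 48
r[9] = max(3+48, 6+43, 11+40, …, 25+3, 36+0) = 51
Maximum revenue is $51.
Now minimize piece count subject to staying optimal: for each k, pieces[k] = 1 + min over i with p[i]+r[k−i]=r[k] of pieces[k−i].
pieces[6] = 2
pieces[7] = 2
pieces[8] = 2
pieces[9] = 3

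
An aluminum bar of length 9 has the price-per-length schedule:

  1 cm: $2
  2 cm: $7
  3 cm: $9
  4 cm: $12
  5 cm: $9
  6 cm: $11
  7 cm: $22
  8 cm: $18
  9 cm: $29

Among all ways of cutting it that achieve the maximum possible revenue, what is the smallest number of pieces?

4

Consider every possible first cut. r[k] is the best of p[i]+r[k−i] over all sellable i≤k.
r[1] = 2
r[2] = max(2+2, 7+0) = 7
r[3] = max(2+7, 7+2, 9+0) = 9
r[4] = max(2+9, 7+7, 9+2, 12+0) = 14
r[5] = max(2+14, 7+9, 9+7, 12+2, 9+0) = 16
r[6] = max(2+16, 7+14, 9+9, 12+7, 9+2, 11+0) = 21
r[7] = max(2+21, 7+16, 9+14, …, 11+2, 22+0) = 23
r[8] = max(2+23, 7+21, 9+16, …, 22+2, 18+0) = 28
r[9] = max(2+28, 7+23, 9+21, …, 18+2, 29+0) = 30
Maximum revenue is $30.
Now minimize piece count subject to staying optimal: for each k, pieces[k] = 1 + min over i with p[i]+r[k−i]=r[k] of pieces[k−i].
pieces[6] = 3
pieces[7] = 3
pieces[8] = 4
pieces[9] = 4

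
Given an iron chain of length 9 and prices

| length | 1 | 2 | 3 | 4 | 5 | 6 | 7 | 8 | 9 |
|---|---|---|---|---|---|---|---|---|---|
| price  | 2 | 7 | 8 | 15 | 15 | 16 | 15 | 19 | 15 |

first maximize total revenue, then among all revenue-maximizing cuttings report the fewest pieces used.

3

Let r[k] be the best obtainable value from length k. For each k, try every first piece i and keep the best of price[i] + r[k−i].
r[1] = 2
r[2] = max(2+2, 7+0) = 7
r[3] = max(2+7, 7+2, 8+0) = 9
r[4] = max(2+9, 7+7, 8+2, 15+0) = 15
r[5] = max(2+15, 7+9, 8+7, 15+2, 15+0) = 17
r[6] = max(2+17, 7+15, 8+9, 15+7, 15+2, 16+0) = 22
r[7] = max(2+22, 7+17, 8+15, …, 16+2, 15+0) = 24
r[8] = max(2+24, 7+22, 8+17, …, 15+2, 19+0) = 30
r[9] = max(2+30, 7+24, 8+22, …, 19+2, 15+0) = 32
Maximum revenue is $32.
Now minimize piece count subject to staying optimal: for each k, pieces[k] = 1 + min over i with p[i]+r[k−i]=r[k] of pieces[k−i].
pieces[6] = 2
pieces[7] = 3
pieces[8] = 2
pieces[9] = 3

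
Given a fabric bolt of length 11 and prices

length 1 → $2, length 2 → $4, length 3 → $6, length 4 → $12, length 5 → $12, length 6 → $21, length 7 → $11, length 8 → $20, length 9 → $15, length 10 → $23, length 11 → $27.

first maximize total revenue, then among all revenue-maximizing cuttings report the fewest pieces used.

Let r[k] be the best obtainable value from length k. For each k, try every first piece i and keep the best of price[i] + r[k−i].
r[1] = 2
r[2] = max(2+2, 4+0) = 4
r[3] = max(2+4, 4+2, 6+0) = 6
r[4] = max(2+6, 4+4, 6+2, 12+0) = 12
r[5] = max(2+12, 4+6, 6+4, 12+2, 12+0) = 14
r[6] = max(2+14, 4+12, 6+6, 12+4, 12+2, 21+0) = 21
r[7] = max(2+21, 4+14, 6+12, …, 21+2, 11+0) = 23
r[8] = max(2+23, 4+21, 6+14, …, 11+2, 20+0) = 25
r[9] = max(2+25, 4+23, 6+21, …, 20+2, 15+0) = 27
r[10] = max(2+27, 4+25, 6+23, …, 15+2, 23+0) = 33
r[11] = max(2+33, 4+27, 6+25, …, 23+2, 27+0) = 35
Maximum revenue is $35.
Now minimize piece count subject to staying optimal: for each k, pieces[k] = 1 + min over i with p[i]+r[k−i]=r[k] of pieces[k−i].
pieces[8] = 2
pieces[9] = 2
pieces[10] = 2
pieces[11] = 3

3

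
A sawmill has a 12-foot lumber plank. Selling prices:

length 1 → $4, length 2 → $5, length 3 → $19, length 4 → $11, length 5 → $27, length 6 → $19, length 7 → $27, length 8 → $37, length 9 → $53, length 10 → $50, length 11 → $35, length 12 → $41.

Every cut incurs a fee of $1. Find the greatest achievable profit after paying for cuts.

Consider every possible first cut. v[k] is the best of p[i]+v[k−i] over all sellable i≤k, charging 1 whenever i<k.
v[1] = 4
v[2] = 7  (first piece 1, then v[1]=4)
v[3] = 19
v[4] = 22  (first piece 1, then v[3]=19)
v[5] = 27
v[6] = 37  (first piece 3, then v[3]=19)
v[7] = 40  (first piece 1, then v[6]=37)
v[8] = 45  (first piece 3, then v[5]=27)
v[9] = 55  (first piece 3, then v[6]=37)
v[10] = 58  (first piece 1, then v[9]=55)
v[11] = 63  (first piece 3, then v[8]=45)
v[12] = 73  (first piece 3, then v[9]=55)
One optimal plan: pieces 3 + 3 + 3 + 3 (3 cuts) → $76 − $3 = $73.

73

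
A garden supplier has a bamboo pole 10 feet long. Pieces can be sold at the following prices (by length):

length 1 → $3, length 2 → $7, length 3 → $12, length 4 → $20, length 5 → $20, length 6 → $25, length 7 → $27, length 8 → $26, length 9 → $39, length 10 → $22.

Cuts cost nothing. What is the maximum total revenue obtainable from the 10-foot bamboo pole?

47

Consider every possible first cut. R[k] is the best of p[i]+R[k−i] over all sellable i≤k.
R[1] = 3
R[2] = max(3+3, 7+0) = 7
R[3] = max(3+7, 7+3, 12+0) = 12
R[4] = max(3+12, 7+7, 12+3, 20+0) = 20
R[5] = max(3+20, 7+12, 12+7, 20+3, 20+0) = 23
R[6] = max(3+23, 7+20, 12+12, 20+7, 20+3, 25+0) = 27
R[7] = max(3+27, 7+23, 12+20, …, 25+3, 27+0) = 32
R[8] = max(3+32, 7+27, 12+23, …, 27+3, 26+0) = 40
R[9] = max(3+40, 7+32, 12+27, …, 26+3, 39+0) = 43
R[10] = max(3+43, 7+40, 12+32, …, 39+3, 22+0) = 47
One optimal cutting: 4 + 4 + 2 → $20 + $20 + $7 = $47.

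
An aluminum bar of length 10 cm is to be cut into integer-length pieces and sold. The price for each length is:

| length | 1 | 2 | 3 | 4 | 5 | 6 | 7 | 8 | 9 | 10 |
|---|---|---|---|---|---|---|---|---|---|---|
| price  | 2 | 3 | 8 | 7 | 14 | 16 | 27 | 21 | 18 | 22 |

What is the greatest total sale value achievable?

Let r[k] be the best obtainable value from length k. For each k, try every first piece i and keep the best of price[i] + r[k−i].
r[1] = 2
r[2] = max(2+2, 3+0) = 4
r[3] = max(2+4, 3+2, 8+0) = 8
r[4] = max(2+8, 3+4, 8+2, 7+0) = 10
r[5] = max(2+10, 3+8, 8+4, 7+2, 14+0) = 14
r[6] = max(2+14, 3+10, 8+8, 7+4, 14+2, 16+0) = 16
r[7] = max(2+16, 3+14, 8+10, …, 16+2, 27+0) = 27
r[8] = max(2+27, 3+16, 8+14, …, 27+2, 21+0) = 29
r[9] = max(2+29, 3+27, 8+16, …, 21+2, 18+0) = 31
r[10] = max(2+31, 3+29, 8+27, …, 18+2, 22+0) = 35
One optimal cutting: 7 + 3 → $27 + $8 = $35.

35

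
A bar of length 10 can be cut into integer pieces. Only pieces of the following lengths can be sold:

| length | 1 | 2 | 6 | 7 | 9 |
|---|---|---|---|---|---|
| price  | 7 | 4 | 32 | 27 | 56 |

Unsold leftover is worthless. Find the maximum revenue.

Consider every possible first cut. r[k] is the best of p[i]+r[k−i] over all sellable i≤k.
r[1] = 7
r[2] = 14  (first piece 1, then r[1]=7)
r[3] = 21  (first piece 1, then r[2]=14)
r[4] = 28  (first piece 1, then r[3]=21)
r[5] = 35  (first piece 1, then r[4]=28)
r[6] = 42  (first piece 1, then r[5]=35)
r[7] = 49  (first piece 1, then r[6]=42)
r[8] = 56  (first piece 1, then r[7]=49)
r[9] = 63  (first piece 1, then r[8]=56)
r[10] = 70  (first piece 1, then r[9]=63)
One optimal cutting: 1 + 1 + 1 + 1 + 1 + 1 + 1 + 1 + 1 + 1 → $70.

70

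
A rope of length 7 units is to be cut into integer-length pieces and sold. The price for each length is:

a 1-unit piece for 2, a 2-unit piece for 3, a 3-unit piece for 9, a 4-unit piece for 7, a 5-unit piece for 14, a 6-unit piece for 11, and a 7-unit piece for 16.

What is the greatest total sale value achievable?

Let R[k] be the best obtainable value from length k. For each k, try every first piece i and keep the best of price[i] + R[k−i].
R[1] = 2
R[2] = max(2+2, 3+0) = 4
R[3] = max(2+4, 3+2, 9+0) = 9
R[4] = max(2+9, 3+4, 9+2, 7+0) = 11
R[5] = max(2+11, 3+9, 9+4, 7+2, 14+0) = 14
R[6] = max(2+14, 3+11, 9+9, 7+4, 14+2, 11+0) = 18
R[7] = max(2+18, 3+14, 9+11, …, 11+2, 16+0) = 20
One optimal cutting: 3 + 3 + 1 → 9 + 9 + 2 = 20.

20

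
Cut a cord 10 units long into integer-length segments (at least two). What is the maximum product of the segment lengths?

Let prod[k] be the best product for length k (with at least one cut). For each first piece i, the rest contributes max(k−i, prod[k−i]).
Small cases: prod[2]=1, prod[3]=2, prod[4]=4, prod[5]=6.
prod[6] = max(1*6, 2*4, 3*3, 4*2, 5*1) = 9
prod[7] = max(1*9, 2*6, 3*4, 4*3, 5*2, 6*1) = 12
prod[8] = max(1*12, 2*9, 3*6, …, 6*2, 7*1) = 18
prod[9] = max(1*18, 2*12, 3*9, …, 7*2, 8*1) = 27
prod[10] = max(1*27, 2*18, 3*12, …, 8*2, 9*1) = 36
One optimal split: 3 + 3 + 2 + 2; product 3*3*2*2 = 36.

36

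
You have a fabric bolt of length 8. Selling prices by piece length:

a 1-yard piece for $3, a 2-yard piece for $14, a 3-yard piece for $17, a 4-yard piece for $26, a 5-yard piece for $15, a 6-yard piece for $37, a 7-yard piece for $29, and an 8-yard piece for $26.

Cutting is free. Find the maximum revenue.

56

Let R[k] be the best obtainable value from length k. For each k, try every first piece i and keep the best of price[i] + R[k−i].
R[1] = 3
R[2] = 14
R[3] = 17  (first piece 1, then R[2]=14)
R[4] = 28  (first piece 2, then R[2]=14)
R[5] = 31  (first piece 1, then R[4]=28)
R[6] = 42  (first piece 2, then R[4]=28)
R[7] = 45  (first piece 1, then R[6]=42)
R[8] = 56  (first piece 2, then R[6]=42)
One optimal cutting: 2 + 2 + 2 + 2 → $14 + $14 + $14 + $14 = $56.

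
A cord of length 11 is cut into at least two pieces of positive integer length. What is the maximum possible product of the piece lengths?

Fill m[k] for k=2..11: at each k try every first piece i and multiply by the better of (k−i) uncut or m[k−i].
m[2] = 1*max(1,0) = 1*1 = 1
m[3] = 1*max(2,1) = 1*2 = 2
m[4] = 2*max(2,1) = 2*2 = 4
m[5] = 2*max(3,2) = 2*3 = 6
m[6] = 3*max(3,2) = 3*3 = 9
m[7] = 2*max(5,6) = 2*6 = 12
m[8] = 2*max(6,9) = 2*9 = 18
m[9] = 3*max(6,9) = 3*9 = 27
m[10] = 2*max(8,18) = 2*18 = 36
m[11] = 2*max(9,27) = 2*27 = 54
One optimal split: 3 + 3 + 3 + 2; product 3*3*3*2 = 54.

54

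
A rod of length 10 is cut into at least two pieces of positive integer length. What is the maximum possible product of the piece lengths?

Let g[k] be the best product for length k (with at least one cut). For each first piece i, the rest contributes max(k−i, g[k−i]).
g[2] = 1×max(1,0) = 1×1 = 1
g[3] = max(1×2, 2×1) = 2
g[4] = max(1×3, 2×2, 3×1) = 4
g[5] = max(1×4, 2×3, 3×2, 4×1) = 6
g[6] = max(1×6, 2×4, 3×3, 4×2, 5×1) = 9
g[7] = max(1×9, 2×6, 3×4, 4×3, 5×2, 6×1) = 12
g[8] = max(1×12, 2×9, 3×6, …, 6×2, 7×1) = 18
g[9] = max(1×18, 2×12, 3×9, …, 7×2, 8×1) = 27
g[10] = max(1×27, 2×18, 3×12, …, 8×2, 9×1) = 36
One optimal split: 3 + 3 + 2 + 2; product 3×3×2×2 = 36.

36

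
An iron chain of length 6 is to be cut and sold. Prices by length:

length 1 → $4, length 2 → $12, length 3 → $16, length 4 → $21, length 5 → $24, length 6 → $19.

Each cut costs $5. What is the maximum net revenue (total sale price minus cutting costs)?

Let net[k] be the best obtainable value from length k. For each k, try every first piece i and keep the best of price[i] + net[k−i] minus the 5 cut fee when i<k.
net[1] = 4
net[2] = max(4+4-5, 12+0) = 12
net[3] = max(4+12-5, 12+4-5, 16+0) = 16
net[4] = max(4+16-5, 12+12-5, 16+4-5, 21+0) = 21
net[5] = max(4+21-5, 12+16-5, 16+12-5, 21+4-5, 24+0) = 24
net[6] = max(4+24-5, 12+21-5, 16+16-5, 21+12-5, 24+4-5, 19+0) = 28
One optimal plan: pieces 4 + 2 (1 cut) → $33 − $5 = $28.

28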